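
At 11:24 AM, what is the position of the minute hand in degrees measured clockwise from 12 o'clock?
The minute hand moves 6 degrees per minute.
At 11:24: 24 x 6 = 144 degrees

Final answer: 144 degrees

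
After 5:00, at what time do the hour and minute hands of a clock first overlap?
The minute hand gains 5.5 degrees per minute on the hour hand.
At 5:00, the hour hand is at 150 degrees and the minute hand is at 0 degrees.
The gap is 150 degrees. Time to close: 150/5.5 = 60 x 5/11 = 27.27 minutes.
The hands overlap at 27.27 minutes past 5:00.

Final answer: 27.27 minutes past 5:00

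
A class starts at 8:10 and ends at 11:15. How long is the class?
From 8:10 to 11:15:
(11 x 60 + 15) - (8 x 60 + 10) = 675 - 490 = 185 minutes
= 3 hours and 5 minutes

Final answer: 3 hours and 5 minutes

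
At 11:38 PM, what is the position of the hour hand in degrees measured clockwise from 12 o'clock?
The hour hand moves 30 degrees per hour and 0.5 degrees per minute.
At 11:38: (11) x 30 + 38 x 0.5 = 330 + 19 = 349 degrees

Final answer: 349 degrees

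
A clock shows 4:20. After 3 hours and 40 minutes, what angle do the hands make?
First find the time 3 hours and 40 minutes after 4:20.
Total minutes: 4 x 60 + 20 + 3 x 60 + 40 = 480.
480 mod 720 = 480 minutes = 8:00.
Now compute the angle at 8:00:
Hour hand: 8 x 30 + 0 x 0.5 = 240 degrees
Minute hand: 0 x 6 = 0 degrees
Difference: |240 - 0| = 240 degrees
Smaller angle: 360 - 240 = 120 degrees

Final answer: 120 degrees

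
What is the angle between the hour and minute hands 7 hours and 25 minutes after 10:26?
First find the time 7 hours and 25 minutes after 10:26.
Total minutes: 10 x 60 + 26 + 7 x 60 + 25 = 1071.
1071 mod 720 = 351 minutes = 5:51.
Now compute the angle at 5:51:
Hour hand: 5 x 30 + 51 x 0.5 = 175.5 degrees
Minute hand: 51 x 6 = 306 degrees
Difference: |175.5 - 306| = 130.5 degrees
The angle is 130.5 degrees

Final answer: 130.5 degrees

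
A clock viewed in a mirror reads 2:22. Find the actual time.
Reflection across the vertical (12-6) axis maps a hand at angle A degrees to (360 - A) degrees, which sends a reading of T minutes past 12:00 to (720 - T) minutes past 12:00.
Mirror reads 2:22 = 142 minutes past 12:00.
Actual time: (720 - 142) mod 720 = 578 minutes = 9:38.

Final answer: 9:38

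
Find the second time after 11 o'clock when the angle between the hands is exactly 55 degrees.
At t minutes past 11:00, the hour hand is at 30 x 11 + 0.5t degrees and the minute hand is at 6t degrees.
The smaller angle between them is 55 degrees when |30H - 5.5t| = 55 or |30H - 5.5t| = 305.
With H = 11, solve 30 x 11 - 5.5t = +/- target for each target:
  t = (30 x 11 - 55) / 5.5 = 50
  t = (30 x 11 + 55) / 5.5 = 70 (outside (0, 60))
  t = (30 x 11 - 305) / 5.5 = 4.55
  t = (30 x 11 + 305) / 5.5 = 115.45 (outside (0, 60))
Valid solutions in (0, 60): {4.55, 50} minutes.
The second occurrence is t = 50 minutes.
The hands form a 55-degree angle at 50 minutes past 11:00.

Final answer: 50 minutes past 11:00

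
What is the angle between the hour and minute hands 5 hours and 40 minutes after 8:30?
First find the time 5 hours and 40 minutes after 8:30.
Total minutes: 8 x 60 + 30 + 5 x 60 + 40 = 850.
850 mod 720 = 130 minutes = 2:10.
Now compute the angle at 2:10:
Hour hand: 2 x 30 + 10 x 0.5 = 65 degrees
Minute hand: 10 x 6 = 60 degrees
Difference: |65 - 60| = 5 degrees
The angle is 5 degrees

Final answer: 5 degrees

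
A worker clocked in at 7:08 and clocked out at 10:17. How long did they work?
From 7:08 to 10:17:
(10 x 60 + 17) - (7 x 60 + 8) = 617 - 428 = 189 minutes
= 3 hours and 9 minutes

Final answer: 3 hours and 9 minutes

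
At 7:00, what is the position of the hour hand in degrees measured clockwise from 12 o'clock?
The hour hand moves 30 degrees per hour and 0.5 degrees per minute.
At 7:00: (7) x 30 + 0 x 0.5 = 210 + 0 = 210 degrees

Final answer: 210 degrees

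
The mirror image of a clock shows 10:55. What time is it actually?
Reflection across the vertical (12-6) axis maps a hand at angle A degrees to (360 - A) degrees, which sends a reading of T minutes past 12:00 to (720 - T) minutes past 12:00.
Mirror reads 10:55 = 655 minutes past 12:00.
Actual time: (720 - 655) mod 720 = 65 minutes = 1:05.

Final answer: 1:05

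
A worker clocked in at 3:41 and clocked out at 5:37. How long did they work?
From 3:41 to 5:37:
(5 x 60 + 37) - (3 x 60 + 41) = 337 - 221 = 116 minutes
= 1 hour and 56 minutes

Final answer: 1 hour and 56 minutes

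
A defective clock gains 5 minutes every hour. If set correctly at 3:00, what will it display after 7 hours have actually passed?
For every 60 true minutes, the faulty clock advances 60 + 5 = 65 minutes.
True elapsed: 7 hours = 420 minutes.
Faulty clock advances: 420 x 65/60 = 455 minutes (drift: 35 minutes ahead).
Shown time: 3:00 + 455 minutes = 10:35.

Final answer: 10:35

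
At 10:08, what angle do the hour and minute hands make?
Hour hand position: 10 x 30 + 8 x 0.5 = 304 degrees
Minute hand position: 8 x 6 = 48 degrees
Difference: |304 - 48| = 256 degrees
Since 256 > 180, the smaller angle is 360 - 256 = 104 degrees

Final answer: 104 degrees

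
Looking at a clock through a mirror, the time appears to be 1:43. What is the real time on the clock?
Reflection across the vertical (12-6) axis maps a hand at angle A degrees to (360 - A) degrees, which sends a reading of T minutes past 12:00 to (720 - T) minutes past 12:00.
Mirror reads 1:43 = 103 minutes past 12:00.
Actual time: (720 - 103) mod 720 = 617 minutes = 10:17.

Final answer: 10:17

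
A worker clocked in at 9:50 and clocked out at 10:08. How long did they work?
From 9:50 to 10:08:
(10 x 60 + 8) - (9 x 60 + 50) = 608 - 590 = 18 minutes
= 18 minutes

Final answer: 18 minutes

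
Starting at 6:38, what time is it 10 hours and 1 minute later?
Starting time: 6:38
Adding 1 minute to 38 minutes: 38 + 1 = 39 minutes
Adding 10 hours: 6 + 10 = 16 - 12 = 4
Final time: 4:39

Final answer: 4:39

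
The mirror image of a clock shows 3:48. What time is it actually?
Reflection across the vertical (12-6) axis maps a hand at angle A degrees to (360 - A) degrees, which sends a reading of T minutes past 12:00 to (720 - T) minutes past 12:00.
Mirror reads 3:48 = 228 minutes past 12:00.
Actual time: (720 - 228) mod 720 = 492 minutes = 8:12.

Final answer: 8:12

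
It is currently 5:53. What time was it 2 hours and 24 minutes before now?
Starting time: 5:53 = 353 total minutes past 12:00
Subtracting: 2 hours and 24 minutes = 144 minutes
353 - 144 = 209 minutes
= 3 hours and 29 minutes past 12:00 = 3:29

Final answer: 3:29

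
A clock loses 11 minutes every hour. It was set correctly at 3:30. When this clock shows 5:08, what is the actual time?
For every 60 true minutes, the faulty clock advances 49 minutes, so 1 faulty-clock minute corresponds to 60/49 true minutes.
From 3:30 to 5:08 on the faulty dial is 98 minutes.
True elapsed: 98 x 60/49 = 120 minutes = 2 hours.
True time: 3:30 + 2 hours = 5:30.

Final answer: 5:30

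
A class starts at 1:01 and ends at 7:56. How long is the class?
From 1:01 to 7:56:
(7 x 60 + 56) - (1 x 60 + 1) = 476 - 61 = 415 minutes
= 6 hours and 55 minutes

Final answer: 6 hours and 55 minutes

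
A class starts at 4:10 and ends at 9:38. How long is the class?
From 4:10 to 9:38:
(9 x 60 + 38) - (4 x 60 + 10) = 578 - 250 = 328 minutes
= 5 hours and 28 minutes

Final answer: 5 hours and 28 minutes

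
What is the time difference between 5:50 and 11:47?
From 5:50 to 11:47:
(11 x 60 + 47) - (5 x 60 + 50) = 707 - 350 = 357 minutes
= 5 hours and 57 minutes

Final answer: 5 hours and 57 minutes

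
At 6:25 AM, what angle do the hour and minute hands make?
Hour hand position: 6 x 30 + 25 x 0.5 = 192.5 degrees
Minute hand position: 25 x 6 = 150 degrees
Difference: |192.5 - 150| = 42.5 degrees
The angle between the hands is 42.5 degrees

Final answer: 42.5 degrees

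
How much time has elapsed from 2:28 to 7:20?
From 2:28 to 7:20:
(7 x 60 + 20) - (2 x 60 + 28) = 440 - 148 = 292 minutes
= 4 hours and 52 minutes

Final answer: 4 hours and 52 minutes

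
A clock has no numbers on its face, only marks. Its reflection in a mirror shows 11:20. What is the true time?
Reflection across the vertical (12-6) axis maps a hand at angle A degrees to (360 - A) degrees, which sends a reading of T minutes past 12:00 to (720 - T) minutes past 12:00.
Mirror reads 11:20 = 680 minutes past 12:00.
Actual time: (720 - 680) mod 720 = 40 minutes = 12:40.

Final answer: 12:40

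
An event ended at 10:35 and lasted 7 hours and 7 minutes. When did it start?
Starting time: 10:35 = 635 total minutes past 12:00
Subtracting: 7 hours and 7 minutes = 427 minutes
635 - 427 = 208 minutes
= 3 hours and 28 minutes past 12:00 = 3:28

Final answer: 3:28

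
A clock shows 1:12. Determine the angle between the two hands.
Hour hand position: 1 x 30 + 12 x 0.5 = 36 degrees
Minute hand position: 12 x 6 = 72 degrees
Difference: |36 - 72| = 36 degrees
The angle between the hands is 36 degrees

Final answer: 36 degrees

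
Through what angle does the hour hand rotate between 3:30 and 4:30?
The hour hand moves 0.5 degrees per minute.
Time elapsed: 4:30 - 3:30 = 60 minutes
Angular displacement: 60 x 0.5 = 30 degrees

Final answer: 30 degrees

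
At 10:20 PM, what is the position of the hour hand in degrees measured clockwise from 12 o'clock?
The hour hand moves 30 degrees per hour and 0.5 degrees per minute.
At 10:20: (10) x 30 + 20 x 0.5 = 300 + 10 = 310 degrees

Final answer: 310 degrees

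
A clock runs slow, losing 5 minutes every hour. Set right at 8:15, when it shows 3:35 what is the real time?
For every 60 true minutes, the faulty clock advances 55 minutes, so 1 faulty-clock minute corresponds to 60/55 true minutes.
From 8:15 to 3:35 on the faulty dial is 440 minutes.
True elapsed: 440 x 60/55 = 480 minutes = 8 hours.
True time: 8:15 + 8 hours = 4:15.

Final answer: 4:15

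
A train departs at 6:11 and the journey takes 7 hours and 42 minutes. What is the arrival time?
Starting time: 6:11
Adding 42 minutes to 11 minutes: 11 + 42 = 53 minutes
Adding 7 hours: 6 + 7 = 13 - 12 = 1
Final time: 1:53

Final answer: 1:53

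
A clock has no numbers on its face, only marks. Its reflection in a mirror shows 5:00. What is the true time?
Reflection across the vertical (12-6) axis maps a hand at angle A degrees to (360 - A) degrees, which sends a reading of T minutes past 12:00 to (720 - T) minutes past 12:00.
Mirror reads 5:00 = 300 minutes past 12:00.
Actual time: (720 - 300) mod 720 = 420 minutes = 7:00.

Final answer: 7:00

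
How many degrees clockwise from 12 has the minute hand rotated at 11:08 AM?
The minute hand moves 6 degrees per minute.
At 11:08: 8 x 6 = 48 degrees

Final answer: 48 degrees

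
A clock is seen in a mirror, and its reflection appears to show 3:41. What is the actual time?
Reflection across the vertical (12-6) axis maps a hand at angle A degrees to (360 - A) degrees, which sends a reading of T minutes past 12:00 to (720 - T) minutes past 12:00.
Mirror reads 3:41 = 221 minutes past 12:00.
Actual time: (720 - 221) mod 720 = 499 minutes = 8:19.

Final answer: 8:19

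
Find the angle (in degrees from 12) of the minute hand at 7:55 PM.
The minute hand moves 6 degrees per minute.
At 7:55: 55 x 6 = 330 degrees

Final answer: 330 degrees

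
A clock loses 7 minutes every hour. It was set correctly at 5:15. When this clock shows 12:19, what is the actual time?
For every 60 true minutes, the faulty clock advances 53 minutes, so 1 faulty-clock minute corresponds to 60/53 true minutes.
From 5:15 to 12:19 on the faulty dial is 424 minutes.
True elapsed: 424 x 60/53 = 480 minutes = 8 hours.
True time: 5:15 + 8 hours = 1:15.

Final answer: 1:15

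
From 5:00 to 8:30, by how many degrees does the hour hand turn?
The hour hand moves 0.5 degrees per minute.
Time elapsed: 8:30 - 5:00 = 210 minutes
Angular displacement: 210 x 0.5 = 105 degrees

Final answer: 105 degrees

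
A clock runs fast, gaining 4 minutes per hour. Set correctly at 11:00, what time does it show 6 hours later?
For every 60 true minutes, the faulty clock advances 60 + 4 = 64 minutes.
True elapsed: 6 hours = 360 minutes.
Faulty clock advances: 360 x 64/60 = 384 minutes (drift: 24 minutes ahead).
Shown time: 11:00 + 384 minutes = 5:24.

Final answer: 5:24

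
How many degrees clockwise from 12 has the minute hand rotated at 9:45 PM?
The minute hand moves 6 degrees per minute.
At 9:45: 45 x 6 = 270 degrees

Final answer: 270 degrees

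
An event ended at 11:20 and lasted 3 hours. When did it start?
Starting time: 11:20 = 680 total minutes past 12:00
Subtracting: 3 hours = 180 minutes
680 - 180 = 500 minutes
= 8 hours and 20 minutes past 12:00 = 8:20

Final answer: 8:20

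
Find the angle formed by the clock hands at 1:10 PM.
Hour hand position: 1 x 30 + 10 x 0.5 = 35 degrees
Minute hand position: 10 x 6 = 60 degrees
Difference: |35 - 60| = 25 degrees
The angle between the hands is 25 degrees

Final answer: 25 degrees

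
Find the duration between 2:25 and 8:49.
From 2:25 to 8:49:
(8 x 60 + 49) - (2 x 60 + 25) = 529 - 145 = 384 minutes
= 6 hours and 24 minutes

Final answer: 6 hours and 24 minutes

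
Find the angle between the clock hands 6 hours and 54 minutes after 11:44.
First find the time 6 hours and 54 minutes after 11:44.
Total minutes: 11 x 60 + 44 + 6 x 60 + 54 = 1118.
1118 mod 720 = 398 minutes = 6:38.
Now compute the angle at 6:38:
Hour hand: 6 x 30 + 38 x 0.5 = 199 degrees
Minute hand: 38 x 6 = 228 degrees
Difference: |199 - 228| = 29 degrees
The angle is 29 degrees

Final answer: 29 degrees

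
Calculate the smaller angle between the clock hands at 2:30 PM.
Hour hand position: 2 x 30 + 30 x 0.5 = 75 degrees
Minute hand position: 30 x 6 = 180 degrees
Difference: |75 - 180| = 105 degrees
The angle between the hands is 105 degrees

Final answer: 105 degrees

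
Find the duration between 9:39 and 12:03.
From 9:39 to 12:03:
(12 x 60 + 3) - (9 x 60 + 39) = 723 - 579 = 144 minutes
= 2 hours and 24 minutes

Final answer: 2 hours and 24 minutes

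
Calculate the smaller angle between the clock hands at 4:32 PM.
Hour hand position: 4 x 30 + 32 x 0.5 = 136 degrees
Minute hand position: 32 x 6 = 192 degrees
Difference: |136 - 192| = 56 degrees
The angle between the hands is 56 degrees

Final answer: 56 degrees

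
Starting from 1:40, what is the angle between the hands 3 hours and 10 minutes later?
First find the time 3 hours and 10 minutes after 1:40.
Total minutes: 1 x 60 + 40 + 3 x 60 + 10 = 290.
290 mod 720 = 290 minutes = 4:50.
Now compute the angle at 4:50:
Hour hand: 4 x 30 + 50 x 0.5 = 145 degrees
Minute hand: 50 x 6 = 300 degrees
Difference: |145 - 300| = 155 degrees
The angle is 155 degrees

Final answer: 155 degrees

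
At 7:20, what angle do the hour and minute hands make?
Hour hand position: 7 x 30 + 20 x 0.5 = 220 degrees
Minute hand position: 20 x 6 = 120 degrees
Difference: |220 - 120| = 100 degrees
The angle between the hands is 100 degrees

Final answer: 100 degrees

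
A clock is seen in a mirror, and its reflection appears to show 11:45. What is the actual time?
Reflection across the vertical (12-6) axis maps a hand at angle A degrees to (360 - A) degrees, which sends a reading of T minutes past 12:00 to (720 - T) minutes past 12:00.
Mirror reads 11:45 = 705 minutes past 12:00.
Actual time: (720 - 705) mod 720 = 15 minutes = 12:15.

Final answer: 12:15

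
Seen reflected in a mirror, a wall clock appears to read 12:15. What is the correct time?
Reflection across the vertical (12-6) axis maps a hand at angle A degrees to (360 - A) degrees, which sends a reading of T minutes past 12:00 to (720 - T) minutes past 12:00.
Mirror reads 12:15 = 15 minutes past 12:00.
Actual time: (720 - 15) mod 720 = 705 minutes = 11:45.

Final answer: 11:45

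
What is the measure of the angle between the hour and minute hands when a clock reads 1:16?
Hour hand position: 1 x 30 + 16 x 0.5 = 38 degrees
Minute hand position: 16 x 6 = 96 degrees
Difference: |38 - 96| = 58 degrees
The angle between the hands is 58 degrees

Final answer: 58 degrees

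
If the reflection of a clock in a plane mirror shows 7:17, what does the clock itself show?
Reflection across the vertical (12-6) axis maps a hand at angle A degrees to (360 - A) degrees, which sends a reading of T minutes past 12:00 to (720 - T) minutes past 12:00.
Mirror reads 7:17 = 437 minutes past 12:00.
Actual time: (720 - 437) mod 720 = 283 minutes = 4:43.

Final answer: 4:43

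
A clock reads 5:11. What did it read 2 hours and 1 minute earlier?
Starting time: 5:11 = 311 total minutes past 12:00
Subtracting: 2 hours and 1 minute = 121 minutes
311 - 121 = 190 minutes
= 3 hours and 10 minutes past 12:00 = 3:10

Final answer: 3:10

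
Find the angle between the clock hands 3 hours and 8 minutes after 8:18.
First find the time 3 hours and 8 minutes after 8:18.
Total minutes: 8 x 60 + 18 + 3 x 60 + 8 = 686.
686 mod 720 = 686 minutes = 11:26.
Now compute the angle at 11:26:
Hour hand: 11 x 30 + 26 x 0.5 = 343 degrees
Minute hand: 26 x 6 = 156 degrees
Difference: |343 - 156| = 187 degrees
Smaller angle: 360 - 187 = 173 degrees

Final answer: 173 degrees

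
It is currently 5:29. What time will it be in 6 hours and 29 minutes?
Starting time: 5:29
Adding 29 minutes to 29 minutes: 29 + 29 = 58 minutes
Adding 6 hours: 5 + 6 = 11
Final time: 11:58

Final answer: 11:58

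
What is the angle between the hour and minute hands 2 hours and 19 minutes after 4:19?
First find the time 2 hours and 19 minutes after 4:19.
Total minutes: 4 x 60 + 19 + 2 x 60 + 19 = 398.
398 mod 720 = 398 minutes = 6:38.
Now compute the angle at 6:38:
Hour hand: 6 x 30 + 38 x 0.5 = 199 degrees
Minute hand: 38 x 6 = 228 degrees
Difference: |199 - 228| = 29 degrees
The angle is 29 degrees

Final answer: 29 degrees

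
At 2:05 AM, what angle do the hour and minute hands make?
Hour hand position: 2 x 30 + 5 x 0.5 = 62.5 degrees
Minute hand position: 5 x 6 = 30 degrees
Difference: |62.5 - 30| = 32.5 degrees
The angle between the hands is 32.5 degrees

Final answer: 32.5 degrees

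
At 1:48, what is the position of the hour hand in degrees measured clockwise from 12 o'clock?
The hour hand moves 30 degrees per hour and 0.5 degrees per minute.
At 1:48: (1) x 30 + 48 x 0.5 = 30 + 24 = 54 degrees

Final answer: 54 degrees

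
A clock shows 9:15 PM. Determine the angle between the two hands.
Hour hand position: 9 x 30 + 15 x 0.5 = 277.5 degrees
Minute hand position: 15 x 6 = 90 degrees
Difference: |277.5 - 90| = 187.5 degrees
Since 187.5 > 180, the smaller angle is 360 - 187.5 = 172.5 degrees

Final answer: 172.5 degrees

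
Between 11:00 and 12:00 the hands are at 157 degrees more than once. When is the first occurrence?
At t minutes past 11:00, the hour hand is at 30 x 11 + 0.5t degrees and the minute hand is at 6t degrees.
The smaller angle between them is 157 degrees when |30H - 5.5t| = 157 or |30H - 5.5t| = 203.
With H = 11, solve 30 x 11 - 5.5t = +/- target for each target:
  t = (30 x 11 - 157) / 5.5 = 31.45
  t = (30 x 11 + 157) / 5.5 = 88.55 (outside (0, 60))
  t = (30 x 11 - 203) / 5.5 = 23.09
  t = (30 x 11 + 203) / 5.5 = 96.91 (outside (0, 60))
Valid solutions in (0, 60): {23.09, 31.45} minutes.
The first occurrence is t = 23.09 minutes.
The hands form a 157-degree angle at 23.09 minutes past 11:00.

Final answer: 23.09 minutes past 11:00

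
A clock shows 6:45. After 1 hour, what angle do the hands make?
First find the time 1 hour after 6:45.
Total minutes: 6 x 60 + 45 + 1 x 60 + 0 = 465.
465 mod 720 = 465 minutes = 7:45.
Now compute the angle at 7:45:
Hour hand: 7 x 30 + 45 x 0.5 = 232.5 degrees
Minute hand: 45 x 6 = 270 degrees
Difference: |232.5 - 270| = 37.5 degrees
The angle is 37.5 degrees

Final answer: 37.5 degrees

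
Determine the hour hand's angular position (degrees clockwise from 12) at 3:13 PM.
The hour hand moves 30 degrees per hour and 0.5 degrees per minute.
At 3:13: (3) x 30 + 13 x 0.5 = 90 + 6.5 = 96.5 degrees

Final answer: 96.5 degrees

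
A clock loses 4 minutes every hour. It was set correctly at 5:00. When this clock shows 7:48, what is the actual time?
For every 60 true minutes, the faulty clock advances 56 minutes, so 1 faulty-clock minute corresponds to 60/56 true minutes.
From 5:00 to 7:48 on the faulty dial is 168 minutes.
True elapsed: 168 x 60/56 = 180 minutes = 3 hours.
True time: 5:00 + 3 hours = 8:00.

Final answer: 8:00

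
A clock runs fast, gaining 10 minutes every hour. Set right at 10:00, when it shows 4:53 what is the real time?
For every 60 true minutes, the faulty clock advances 70 minutes, so 1 faulty-clock minute corresponds to 60/70 true minutes.
From 10:00 to 4:53 on the faulty dial is 413 minutes.
True elapsed: 413 x 60/70 = 354 minutes = 5 hours and 54 minutes.
True time: 10:00 + 5 hours and 54 minutes = 3:54.

Final answer: 3:54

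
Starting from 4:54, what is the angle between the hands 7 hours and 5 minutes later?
First find the time 7 hours and 5 minutes after 4:54.
Total minutes: 4 x 60 + 54 + 7 x 60 + 5 = 719.
719 mod 720 = 719 minutes = 11:59.
Now compute the angle at 11:59:
Hour hand: 11 x 30 + 59 x 0.5 = 359.5 degrees
Minute hand: 59 x 6 = 354 degrees
Difference: |359.5 - 354| = 5.5 degrees
The angle is 5.5 degrees

Final answer: 5.5 degrees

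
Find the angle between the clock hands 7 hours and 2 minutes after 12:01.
First find the time 7 hours and 2 minutes after 12:01.
Total minutes: 12 x 60 + 1 + 7 x 60 + 2 = 1143.
1143 mod 720 = 423 minutes = 7:03.
Now compute the angle at 7:03:
Hour hand: 7 x 30 + 3 x 0.5 = 211.5 degrees
Minute hand: 3 x 6 = 18 degrees
Difference: |211.5 - 18| = 193.5 degrees
Smaller angle: 360 - 193.5 = 166.5 degrees

Final answer: 166.5 degrees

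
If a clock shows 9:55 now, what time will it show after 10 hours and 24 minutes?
Starting time: 9:55
Adding 24 minutes to 55 minutes: 55 + 24 = 79 minutes = 1 hour and 19 minutes
Adding 10 hours: 9 + 10 + 1 (carry) = 20 - 12 = 8
Final time: 8:19

Final answer: 8:19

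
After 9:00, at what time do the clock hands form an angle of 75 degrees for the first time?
At t minutes past 9:00, the hour hand is at 30 x 9 + 0.5t degrees and the minute hand is at 6t degrees.
The smaller angle between them is 75 degrees when |30H - 5.5t| = 75 or |30H - 5.5t| = 285.
With H = 9, solve 30 x 9 - 5.5t = +/- target for each target:
  t = (30 x 9 - 75) / 5.5 = 35.45
  t = (30 x 9 + 75) / 5.5 = 62.73 (outside (0, 60))
  t = (30 x 9 - 285) / 5.5 = -2.73 (outside (0, 60))
  t = (30 x 9 + 285) / 5.5 = 100.91 (outside (0, 60))
Valid solutions in (0, 60): {35.45} minutes.
The first occurrence is t = 35.45 minutes.
The hands form a 75-degree angle at 35.45 minutes past 9:00.

Final answer: 35.45 minutes past 9:00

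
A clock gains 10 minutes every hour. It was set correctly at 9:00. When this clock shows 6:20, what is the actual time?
For every 60 true minutes, the faulty clock advances 70 minutes, so 1 faulty-clock minute corresponds to 60/70 true minutes.
From 9:00 to 6:20 on the faulty dial is 560 minutes.
True elapsed: 560 x 60/70 = 480 minutes = 8 hours.
True time: 9:00 + 8 hours = 5:00.

Final answer: 5:00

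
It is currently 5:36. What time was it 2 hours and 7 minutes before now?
Starting time: 5:36 = 336 total minutes past 12:00
Subtracting: 2 hours and 7 minutes = 127 minutes
336 - 127 = 209 minutes
= 3 hours and 29 minutes past 12:00 = 3:29

Final answer: 3:29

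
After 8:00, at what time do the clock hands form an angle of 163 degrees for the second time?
At t minutes past 8:00, the hour hand is at 30 x 8 + 0.5t degrees and the minute hand is at 6t degrees.
The smaller angle between them is 163 degrees when |30H - 5.5t| = 163 or |30H - 5.5t| = 197.
With H = 8, solve 30 x 8 - 5.5t = +/- target for each target:
  t = (30 x 8 - 163) / 5.5 = 14
  t = (30 x 8 + 163) / 5.5 = 73.27 (outside (0, 60))
  t = (30 x 8 - 197) / 5.5 = 7.82
  t = (30 x 8 + 197) / 5.5 = 79.45 (outside (0, 60))
Valid solutions in (0, 60): {7.82, 14} minutes.
The second occurrence is t = 14 minutes.
The hands form a 163-degree angle at 14 minutes past 8:00.

Final answer: 14 minutes past 8:00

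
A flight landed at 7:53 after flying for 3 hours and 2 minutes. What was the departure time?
Starting time: 7:53 = 473 total minutes past 12:00
Subtracting: 3 hours and 2 minutes = 182 minutes
473 - 182 = 291 minutes
= 4 hours and 51 minutes past 12:00 = 4:51

Final answer: 4:51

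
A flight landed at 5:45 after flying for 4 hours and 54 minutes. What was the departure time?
Starting time: 5:45 = 345 total minutes past 12:00
Subtracting: 4 hours and 54 minutes = 294 minutes
345 - 294 = 51 minutes
= 51 minutes past 12:00 = 12:51

Final answer: 12:51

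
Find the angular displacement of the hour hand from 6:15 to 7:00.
The hour hand moves 0.5 degrees per minute.
Time elapsed: 7:00 - 6:15 = 45 minutes
Angular displacement: 45 x 0.5 = 22.5 degrees

Final answer: 22.5 degrees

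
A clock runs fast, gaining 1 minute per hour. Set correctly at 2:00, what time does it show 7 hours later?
For every 60 true minutes, the faulty clock advances 60 + 1 = 61 minutes.
True elapsed: 7 hours = 420 minutes.
Faulty clock advances: 420 x 61/60 = 427 minutes (drift: 7 minutes ahead).
Shown time: 2:00 + 427 minutes = 9:07.

Final answer: 9:07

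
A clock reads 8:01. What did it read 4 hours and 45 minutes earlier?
Starting time: 8:01 = 481 total minutes past 12:00
Subtracting: 4 hours and 45 minutes = 285 minutes
481 - 285 = 196 minutes
= 3 hours and 16 minutes past 12:00 = 3:16

Final answer: 3:16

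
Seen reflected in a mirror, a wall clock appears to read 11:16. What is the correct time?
Reflection across the vertical (12-6) axis maps a hand at angle A degrees to (360 - A) degrees, which sends a reading of T minutes past 12:00 to (720 - T) minutes past 12:00.
Mirror reads 11:16 = 676 minutes past 12:00.
Actual time: (720 - 676) mod 720 = 44 minutes = 12:44.

Final answer: 12:44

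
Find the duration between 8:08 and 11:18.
From 8:08 to 11:18:
(11 x 60 + 18) - (8 x 60 + 8) = 678 - 488 = 190 minutes
= 3 hours and 10 minutes

Final answer: 3 hours and 10 minutes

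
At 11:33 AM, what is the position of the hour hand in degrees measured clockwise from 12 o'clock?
The hour hand moves 30 degrees per hour and 0.5 degrees per minute.
At 11:33: (11) x 30 + 33 x 0.5 = 330 + 16.5 = 346.5 degrees

Final answer: 346.5 degrees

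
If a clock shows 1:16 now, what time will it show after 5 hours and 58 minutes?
Starting time: 1:16
Adding 58 minutes to 16 minutes: 16 + 58 = 74 minutes = 1 hour and 14 minutes
Adding 5 hours: 1 + 5 + 1 (carry) = 7
Final time: 7:14

Final answer: 7:14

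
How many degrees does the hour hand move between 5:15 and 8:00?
The hour hand moves 0.5 degrees per minute.
Time elapsed: 8:00 - 5:15 = 165 minutes
Angular displacement: 165 x 0.5 = 82.5 degrees

Final answer: 82.5 degrees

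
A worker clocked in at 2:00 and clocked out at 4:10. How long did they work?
From 2:00 to 4:10:
(4 x 60 + 10) - (2 x 60 + 0) = 250 - 120 = 130 minutes
= 2 hours and 10 minutes

Final answer: 2 hours and 10 minutes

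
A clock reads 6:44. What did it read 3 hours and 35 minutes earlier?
Starting time: 6:44 = 404 total minutes past 12:00
Subtracting: 3 hours and 35 minutes = 215 minutes
404 - 215 = 189 minutes
= 3 hours and 9 minutes past 12:00 = 3:09

Final answer: 3:09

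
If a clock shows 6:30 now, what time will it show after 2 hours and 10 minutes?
Starting time: 6:30
Adding 10 minutes to 30 minutes: 30 + 10 = 40 minutes
Adding 2 hours: 6 + 2 = 8
Final time: 8:40

Final answer: 8:40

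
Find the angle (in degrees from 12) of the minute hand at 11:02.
The minute hand moves 6 degrees per minute.
At 11:02: 2 x 6 = 12 degrees

Final answer: 12 degrees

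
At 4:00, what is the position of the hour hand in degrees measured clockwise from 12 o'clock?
The hour hand moves 30 degrees per hour and 0.5 degrees per minute.
At 4:00: (4) x 30 + 0 x 0.5 = 120 + 0 = 120 degrees

Final answer: 120 degrees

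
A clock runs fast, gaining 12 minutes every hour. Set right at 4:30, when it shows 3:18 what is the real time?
For every 60 true minutes, the faulty clock advances 72 minutes, so 1 faulty-clock minute corresponds to 60/72 true minutes.
From 4:30 to 3:18 on the faulty dial is 648 minutes.
True elapsed: 648 x 60/72 = 540 minutes = 9 hours.
True time: 4:30 + 9 hours = 1:30.

Final answer: 1:30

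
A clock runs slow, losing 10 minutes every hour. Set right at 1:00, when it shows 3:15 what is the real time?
For every 60 true minutes, the faulty clock advances 50 minutes, so 1 faulty-clock minute corresponds to 60/50 true minutes.
From 1:00 to 3:15 on the faulty dial is 135 minutes.
True elapsed: 135 x 60/50 = 162 minutes = 2 hours and 42 minutes.
True time: 1:00 + 2 hours and 42 minutes = 3:42.

Final answer: 3:42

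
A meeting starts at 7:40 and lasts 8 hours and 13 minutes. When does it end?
Starting time: 7:40
Adding 13 minutes to 40 minutes: 40 + 13 = 53 minutes
Adding 8 hours: 7 + 8 = 15 - 12 = 3
Final time: 3:53

Final answer: 3:53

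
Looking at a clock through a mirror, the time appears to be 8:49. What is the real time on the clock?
Reflection across the vertical (12-6) axis maps a hand at angle A degrees to (360 - A) degrees, which sends a reading of T minutes past 12:00 to (720 - T) minutes past 12:00.
Mirror reads 8:49 = 529 minutes past 12:00.
Actual time: (720 - 529) mod 720 = 191 minutes = 3:11.

Final answer: 3:11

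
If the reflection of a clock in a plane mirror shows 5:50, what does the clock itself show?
Reflection across the vertical (12-6) axis maps a hand at angle A degrees to (360 - A) degrees, which sends a reading of T minutes past 12:00 to (720 - T) minutes past 12:00.
Mirror reads 5:50 = 350 minutes past 12:00.
Actual time: (720 - 350) mod 720 = 370 minutes = 6:10.

Final answer: 6:10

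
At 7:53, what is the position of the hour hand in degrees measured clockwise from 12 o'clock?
The hour hand moves 30 degrees per hour and 0.5 degrees per minute.
At 7:53: (7) x 30 + 53 x 0.5 = 210 + 26.5 = 236.5 degrees

Final answer: 236.5 degrees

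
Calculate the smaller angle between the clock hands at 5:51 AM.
Hour hand position: 5 x 30 + 51 x 0.5 = 175.5 degrees
Minute hand position: 51 x 6 = 306 degrees
Difference: |175.5 - 306| = 130.5 degrees
The angle between the hands is 130.5 degrees

Final answer: 130.5 degrees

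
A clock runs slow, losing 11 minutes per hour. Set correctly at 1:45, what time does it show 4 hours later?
For every 60 true minutes, the faulty clock advances 60 - 11 = 49 minutes.
True elapsed: 4 hours = 240 minutes.
Faulty clock advances: 240 x 49/60 = 196 minutes (drift: 44 minutes behind).
Shown time: 1:45 + 196 minutes = 5:01.

Final answer: 5:01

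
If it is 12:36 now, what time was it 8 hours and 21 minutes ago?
Starting time: 12:36 = 36 total minutes past 12:00
Subtracting: 8 hours and 21 minutes = 501 minutes
36 - 501 = -465 (negative, add 12 hours = 720) = 255 minutes
= 4 hours and 15 minutes past 12:00 = 4:15

Final answer: 4:15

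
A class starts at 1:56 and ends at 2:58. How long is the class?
From 1:56 to 2:58:
(2 x 60 + 58) - (1 x 60 + 56) = 178 - 116 = 62 minutes
= 1 hour and 2 minutes

Final answer: 1 hour and 2 minutes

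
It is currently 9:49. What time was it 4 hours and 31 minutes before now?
Starting time: 9:49 = 589 total minutes past 12:00
Subtracting: 4 hours and 31 minutes = 271 minutes
589 - 271 = 318 minutes
= 5 hours and 18 minutes past 12:00 = 5:18

Final answer: 5:18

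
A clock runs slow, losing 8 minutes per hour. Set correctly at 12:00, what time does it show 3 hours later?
For every 60 true minutes, the faulty clock advances 60 - 8 = 52 minutes.
True elapsed: 3 hours = 180 minutes.
Faulty clock advances: 180 x 52/60 = 156 minutes (drift: 24 minutes behind).
Shown time: 12:00 + 156 minutes = 2:36.

Final answer: 2:36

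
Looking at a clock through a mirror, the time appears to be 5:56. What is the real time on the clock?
Reflection across the vertical (12-6) axis maps a hand at angle A degrees to (360 - A) degrees, which sends a reading of T minutes past 12:00 to (720 - T) minutes past 12:00.
Mirror reads 5:56 = 356 minutes past 12:00.
Actual time: (720 - 356) mod 720 = 364 minutes = 6:04.

Final answer: 6:04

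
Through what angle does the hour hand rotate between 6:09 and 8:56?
The hour hand moves 0.5 degrees per minute.
Time elapsed: 8:56 - 6:09 = 167 minutes
Angular displacement: 167 x 0.5 = 83.5 degrees

Final answer: 83.5 degrees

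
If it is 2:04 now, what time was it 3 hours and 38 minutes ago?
Starting time: 2:04 = 124 total minutes past 12:00
Subtracting: 3 hours and 38 minutes = 218 minutes
124 - 218 = -94 (negative, add 12 hours = 720) = 626 minutes
= 10 hours and 26 minutes past 12:00 = 10:26

Final answer: 10:26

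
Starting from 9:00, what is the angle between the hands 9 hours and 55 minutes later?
First find the time 9 hours and 55 minutes after 9:00.
Total minutes: 9 x 60 + 0 + 9 x 60 + 55 = 1135.
1135 mod 720 = 415 minutes = 6:55.
Now compute the angle at 6:55:
Hour hand: 6 x 30 + 55 x 0.5 = 207.5 degrees
Minute hand: 55 x 6 = 330 degrees
Difference: |207.5 - 330| = 122.5 degrees
The angle is 122.5 degrees

Final answer: 122.5 degrees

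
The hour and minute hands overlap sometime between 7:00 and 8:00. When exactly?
The minute hand gains 5.5 degrees per minute on the hour hand.
At 7:00, the hour hand is at 210 degrees and the minute hand is at 0 degrees.
The gap is 210 degrees. Time to close: 210/5.5 = 60 x 7/11 = 38.18 minutes.
The hands overlap at 38.18 minutes past 7:00.

Final answer: 38.18 minutes past 7:00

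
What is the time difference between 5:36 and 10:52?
From 5:36 to 10:52:
(10 x 60 + 52) - (5 x 60 + 36) = 652 - 336 = 316 minutes
= 5 hours and 16 minutes

Final answer: 5 hours and 16 minutes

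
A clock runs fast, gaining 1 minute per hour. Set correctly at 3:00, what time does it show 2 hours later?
For every 60 true minutes, the faulty clock advances 60 + 1 = 61 minutes.
True elapsed: 2 hours = 120 minutes.
Faulty clock advances: 120 x 61/60 = 122 minutes (drift: 2 minutes ahead).
Shown time: 3:00 + 122 minutes = 5:02.

Final answer: 5:02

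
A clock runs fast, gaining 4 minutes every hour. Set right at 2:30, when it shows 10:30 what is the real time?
For every 60 true minutes, the faulty clock advances 64 minutes, so 1 faulty-clock minute corresponds to 60/64 true minutes.
From 2:30 to 10:30 on the faulty dial is 480 minutes.
True elapsed: 480 x 60/64 = 450 minutes = 7 hours and 30 minutes.
True time: 2:30 + 7 hours and 30 minutes = 10:00.

Final answer: 10:00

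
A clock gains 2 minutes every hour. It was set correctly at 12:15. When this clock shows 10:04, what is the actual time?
For every 60 true minutes, the faulty clock advances 62 minutes, so 1 faulty-clock minute corresponds to 60/62 true minutes.
From 12:15 to 10:04 on the faulty dial is 589 minutes.
True elapsed: 589 x 60/62 = 570 minutes = 9 hours and 30 minutes.
True time: 12:15 + 9 hours and 30 minutes = 9:45.

Final answer: 9:45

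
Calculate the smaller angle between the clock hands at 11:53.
Hour hand position: 11 x 30 + 53 x 0.5 = 356.5 degrees
Minute hand position: 53 x 6 = 318 degrees
Difference: |356.5 - 318| = 38.5 degrees
The angle between the hands is 38.5 degrees

Final answer: 38.5 degrees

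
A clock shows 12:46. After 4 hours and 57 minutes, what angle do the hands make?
First find the time 4 hours and 57 minutes after 12:46.
Total minutes: 12 x 60 + 46 + 4 x 60 + 57 = 1063.
1063 mod 720 = 343 minutes = 5:43.
Now compute the angle at 5:43:
Hour hand: 5 x 30 + 43 x 0.5 = 171.5 degrees
Minute hand: 43 x 6 = 258 degrees
Difference: |171.5 - 258| = 86.5 degrees
The angle is 86.5 degrees

Final answer: 86.5 degrees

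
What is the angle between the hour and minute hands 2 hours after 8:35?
First find the time 2 hours after 8:35.
Total minutes: 8 x 60 + 35 + 2 x 60 + 0 = 635.
635 mod 720 = 635 minutes = 10:35.
Now compute the angle at 10:35:
Hour hand: 10 x 30 + 35 x 0.5 = 317.5 degrees
Minute hand: 35 x 6 = 210 degrees
Difference: |317.5 - 210| = 107.5 degrees
The angle is 107.5 degrees

Final answer: 107.5 degrees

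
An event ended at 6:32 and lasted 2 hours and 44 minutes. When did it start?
Starting time: 6:32 = 392 total minutes past 12:00
Subtracting: 2 hours and 44 minutes = 164 minutes
392 - 164 = 228 minutes
= 3 hours and 48 minutes past 12:00 = 3:48

Final answer: 3:48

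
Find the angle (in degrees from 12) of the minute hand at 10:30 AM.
The minute hand moves 6 degrees per minute.
At 10:30: 30 x 6 = 180 degrees

Final answer: 180 degrees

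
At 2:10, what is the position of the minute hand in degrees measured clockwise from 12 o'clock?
The minute hand moves 6 degrees per minute.
At 2:10: 10 x 6 = 60 degrees

Final answer: 60 degrees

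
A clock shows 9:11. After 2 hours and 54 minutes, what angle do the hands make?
First find the time 2 hours and 54 minutes after 9:11.
Total minutes: 9 x 60 + 11 + 2 x 60 + 54 = 725.
725 mod 720 = 5 minutes = 12:05.
Now compute the angle at 12:05:
Hour hand: 0 x 30 + 5 x 0.5 = 2.5 degrees
Minute hand: 5 x 6 = 30 degrees
Difference: |2.5 - 30| = 27.5 degrees
The angle is 27.5 degrees

Final answer: 27.5 degrees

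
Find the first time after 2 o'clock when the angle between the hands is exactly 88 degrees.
At t minutes past 2:00, the hour hand is at 30 x 2 + 0.5t degrees and the minute hand is at 6t degrees.
The smaller angle between them is 88 degrees when |30H - 5.5t| = 88 or |30H - 5.5t| = 272.
With H = 2, solve 30 x 2 - 5.5t = +/- target for each target:
  t = (30 x 2 - 88) / 5.5 = -5.09 (outside (0, 60))
  t = (30 x 2 + 88) / 5.5 = 26.91
  t = (30 x 2 - 272) / 5.5 = -38.55 (outside (0, 60))
  t = (30 x 2 + 272) / 5.5 = 60.36 (outside (0, 60))
Valid solutions in (0, 60): {26.91} minutes.
The first occurrence is t = 26.91 minutes.
The hands form a 88-degree angle at 26.91 minutes past 2:00.

Final answer: 26.91 minutes past 2:00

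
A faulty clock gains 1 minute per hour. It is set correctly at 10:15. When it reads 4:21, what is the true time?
For every 60 true minutes, the faulty clock advances 61 minutes, so 1 faulty-clock minute corresponds to 60/61 true minutes.
From 10:15 to 4:21 on the faulty dial is 366 minutes.
True elapsed: 366 x 60/61 = 360 minutes = 6 hours.
True time: 10:15 + 6 hours = 4:15.

Final answer: 4:15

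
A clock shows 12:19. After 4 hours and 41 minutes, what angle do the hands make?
First find the time 4 hours and 41 minutes after 12:19.
Total minutes: 12 x 60 + 19 + 4 x 60 + 41 = 1020.
1020 mod 720 = 300 minutes = 5:00.
Now compute the angle at 5:00:
Hour hand: 5 x 30 + 0 x 0.5 = 150 degrees
Minute hand: 0 x 6 = 0 degrees
Difference: |150 - 0| = 150 degrees
The angle is 150 degrees

Final answer: 150 degrees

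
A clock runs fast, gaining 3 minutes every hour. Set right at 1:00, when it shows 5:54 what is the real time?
For every 60 true minutes, the faulty clock advances 63 minutes, so 1 faulty-clock minute corresponds to 60/63 true minutes.
From 1:00 to 5:54 on the faulty dial is 294 minutes.
True elapsed: 294 x 60/63 = 280 minutes = 4 hours and 40 minutes.
True time: 1:00 + 4 hours and 40 minutes = 5:40.

Final answer: 5:40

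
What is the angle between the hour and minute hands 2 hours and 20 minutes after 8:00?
First find the time 2 hours and 20 minutes after 8:00.
Total minutes: 8 x 60 + 0 + 2 x 60 + 20 = 620.
620 mod 720 = 620 minutes = 10:20.
Now compute the angle at 10:20:
Hour hand: 10 x 30 + 20 x 0.5 = 310 degrees
Minute hand: 20 x 6 = 120 degrees
Difference: |310 - 120| = 190 degrees
Smaller angle: 360 - 190 = 170 degrees

Final answer: 170 degrees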